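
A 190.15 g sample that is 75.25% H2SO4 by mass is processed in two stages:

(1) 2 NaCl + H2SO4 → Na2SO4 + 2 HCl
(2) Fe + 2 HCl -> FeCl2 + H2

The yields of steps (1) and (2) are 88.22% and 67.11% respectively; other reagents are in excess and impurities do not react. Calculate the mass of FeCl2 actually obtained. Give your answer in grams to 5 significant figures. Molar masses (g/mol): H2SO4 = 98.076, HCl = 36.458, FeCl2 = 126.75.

Pure H2SO4 = 190.15 × 0.7525 = 143.088 g.
n(H2SO4) = 143.088 / 98.076 = 1.45895 mol.
Step 1 (H2SO4:HCl = 1:2): theoretical n(HCl) = 2.91790 mol; at 88.22% yield, n(HCl) = 2.57417 mol.
Step 2 (HCl:FeCl2 = 2:1): theoretical n(FeCl2) = 1.28708 mol, so theoretical mass = 1.28708 × 126.75 = 163.138 g.
At 67.11% yield, actual mass of FeCl2 = 163.138 × 0.6711 = 109.482 g.

109.48 g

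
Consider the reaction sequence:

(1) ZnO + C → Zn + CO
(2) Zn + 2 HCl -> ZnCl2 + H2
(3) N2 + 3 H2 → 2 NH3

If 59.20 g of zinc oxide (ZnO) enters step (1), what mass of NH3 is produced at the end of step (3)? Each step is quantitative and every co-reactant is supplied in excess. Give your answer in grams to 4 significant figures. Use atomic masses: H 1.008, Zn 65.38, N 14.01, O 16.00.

8.261 g

M(ZnO) = 65.38 + 16.00 = 81.38 g/mol.
M(NH3) = 14.01 + 3(1.008) = 17.034 g/mol.
n(ZnO) = 59.20 / 81.38 = 0.72745 mol.
Reaction (1): ZnO→Zn ratio 1:1 ⇒ n(Zn) = 0.72745 mol.
Reaction (2): Zn→H2 ratio 1:1 ⇒ n(H2) = 0.72745 mol.
Reaction (3): H2→NH3 ratio 3:2 ⇒ n(NH3) = 0.48497 mol.
Mass of NH3 = 0.48497 × 17.034 = 8.2609 g.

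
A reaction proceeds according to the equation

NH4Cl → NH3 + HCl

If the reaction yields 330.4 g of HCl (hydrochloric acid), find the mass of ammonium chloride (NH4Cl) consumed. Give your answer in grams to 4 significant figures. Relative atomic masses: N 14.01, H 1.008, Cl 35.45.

M(HCl) = 1.008 + 35.45 = 36.458 g/mol.
M(NH4Cl) = 14.01 + 4(1.008) + 35.45 = 53.492 g/mol.
n(HCl) = 330.40 g / 36.458 g/mol = 9.0625 mol.
From the equation the HCl:NH4Cl mole ratio is 1:1, so n(NH4Cl) = 9.0625 × 1/1 = 9.0625 mol.
Mass of NH4Cl = 9.0625 mol × 53.492 g/mol = 484.77 g.

484.8 g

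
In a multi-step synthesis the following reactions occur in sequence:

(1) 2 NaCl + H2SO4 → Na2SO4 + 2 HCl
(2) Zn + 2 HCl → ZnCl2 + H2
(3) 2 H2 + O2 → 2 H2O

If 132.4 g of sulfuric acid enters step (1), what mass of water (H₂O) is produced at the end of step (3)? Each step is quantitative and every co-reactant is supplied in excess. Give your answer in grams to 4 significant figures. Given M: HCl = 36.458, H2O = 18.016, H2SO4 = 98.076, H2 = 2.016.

n(H2SO4) = 132.4 / 98.076 = 1.3500 mol.
Reaction (1): H2SO4→HCl ratio 1:2 ⇒ n(HCl) = 2.6999 mol.
Reaction (2): HCl→H2 ratio 2:1 ⇒ n(H2) = 1.3500 mol.
Reaction (3): H2→H2O ratio 2:2 ⇒ n(H2O) = 1.3500 mol.
Mass of H2O = 1.3500 × 18.016 = 24.321 g.

24.32 g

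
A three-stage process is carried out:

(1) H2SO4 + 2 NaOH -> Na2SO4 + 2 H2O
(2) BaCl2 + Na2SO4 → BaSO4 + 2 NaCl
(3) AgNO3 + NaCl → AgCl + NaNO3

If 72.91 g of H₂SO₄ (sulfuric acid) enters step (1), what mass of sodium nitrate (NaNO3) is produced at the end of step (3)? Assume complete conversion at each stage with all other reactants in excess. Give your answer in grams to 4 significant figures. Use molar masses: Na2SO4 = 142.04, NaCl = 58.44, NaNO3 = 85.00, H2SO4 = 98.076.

126.4 g

n(H2SO4) = 72.91 / 98.076 = 0.74340 mol.
Reaction (1): H2SO4→Na2SO4 ratio 1:1 ⇒ n(Na2SO4) = 0.74340 mol.
Reaction (2): Na2SO4→NaCl ratio 1:2 ⇒ n(NaCl) = 1.4868 mol.
Reaction (3): NaCl→NaNO3 ratio 1:1 ⇒ n(NaNO3) = 1.4868 mol.
Mass of NaNO3 = 1.4868 × 85.00 = 126.38 g.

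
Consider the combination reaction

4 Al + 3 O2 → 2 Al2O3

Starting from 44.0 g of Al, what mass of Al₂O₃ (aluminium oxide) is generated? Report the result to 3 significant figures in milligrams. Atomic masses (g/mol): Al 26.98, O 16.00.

83100 mg

M(Al) = 26.98 g/mol.
M(Al2O3) = 2(26.98) + 3(16.00) = 101.96 g/mol.
n(Al) = 44.00 g / 26.98 g/mol = 1.631 mol.
From the equation the Al:Al2O3 mole ratio is 4:2, so n(Al2O3) = 1.631 × 2/4 = 0.8154 mol.
Mass of Al2O3 = 0.8154 mol × 101.96 g/mol = 83.14 g.
Converting to mg: 83.14 g = 83100 mg.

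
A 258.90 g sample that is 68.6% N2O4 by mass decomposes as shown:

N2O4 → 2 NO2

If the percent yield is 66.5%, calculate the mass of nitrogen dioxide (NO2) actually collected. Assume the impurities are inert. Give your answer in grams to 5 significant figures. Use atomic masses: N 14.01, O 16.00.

Pure N2O4 available = 258.90 g × 0.686 = 177.605 g.
M(N2O4) = 2(14.01) + 4(16.00) = 92.02 g/mol.
M(NO2) = 14.01 + 2(16.00) = 46.01 g/mol.
n(N2O4) = 177.605 g / 92.02 g/mol = 1.93007 mol.
From the equation the N2O4:NO2 mole ratio is 1:2, so n(NO2) = 1.93007 × 2/1 = 3.86015 mol.
Mass of NO2 = 3.86015 mol × 46.01 g/mol = 177.605 g.
Actual mass collected = 177.605 g × 0.665 = 118.108 g.

118.11 g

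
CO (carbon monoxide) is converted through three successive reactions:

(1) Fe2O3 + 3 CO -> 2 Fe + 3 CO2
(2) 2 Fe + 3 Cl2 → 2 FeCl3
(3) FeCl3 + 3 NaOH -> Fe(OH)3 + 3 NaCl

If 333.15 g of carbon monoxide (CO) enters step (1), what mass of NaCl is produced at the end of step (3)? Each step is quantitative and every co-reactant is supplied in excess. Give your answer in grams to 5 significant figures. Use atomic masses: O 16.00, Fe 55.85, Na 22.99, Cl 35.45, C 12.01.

1390.2 g

M(CO) = 12.01 + 16.00 = 28.01 g/mol.
M(NaCl) = 22.99 + 35.45 = 58.44 g/mol.
n(CO) = 333.15 / 28.01 = 11.8940 mol.
Reaction (1): CO→Fe ratio 3:2 ⇒ n(Fe) = 7.92931 mol.
Reaction (2): Fe→FeCl3 ratio 2:2 ⇒ n(FeCl3) = 7.92931 mol.
Reaction (3): FeCl3→NaCl ratio 1:3 ⇒ n(NaCl) = 23.7879 mol.
Mass of NaCl = 23.7879 × 58.44 = 1390.17 g.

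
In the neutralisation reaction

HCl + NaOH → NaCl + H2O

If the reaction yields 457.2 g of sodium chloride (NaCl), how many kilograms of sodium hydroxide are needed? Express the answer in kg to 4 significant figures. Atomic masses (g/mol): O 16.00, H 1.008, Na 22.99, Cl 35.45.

0.3129 kg

M(NaCl) = 22.99 + 35.45 = 58.44 g/mol.
M(NaOH) = 22.99 + 16.00 + 1.008 = 39.998 g/mol.
n(NaCl) = 457.20 g / 58.44 g/mol = 7.8234 mol.
From the equation the NaCl:NaOH mole ratio is 1:1, so n(NaOH) = 7.8234 × 1/1 = 7.8234 mol.
Mass of NaOH = 7.8234 mol × 39.998 g/mol = 312.92 g.
Converting to kg: 312.92 g = 0.3129 kg.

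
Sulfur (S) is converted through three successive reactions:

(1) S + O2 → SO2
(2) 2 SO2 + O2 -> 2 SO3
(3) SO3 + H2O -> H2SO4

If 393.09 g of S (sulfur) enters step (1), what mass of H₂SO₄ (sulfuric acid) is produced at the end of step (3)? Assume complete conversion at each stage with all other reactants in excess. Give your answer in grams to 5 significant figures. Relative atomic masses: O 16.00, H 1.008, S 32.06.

1202.5 g

M(S) = 32.06 g/mol.
M(H2SO4) = 2(1.008) + 32.06 + 4(16.00) = 98.076 g/mol.
n(S) = 393.09 / 32.06 = 12.2611 mol.
Reaction (1): S→SO2 ratio 1:1 ⇒ n(SO2) = 12.2611 mol.
Reaction (2): SO2→SO3 ratio 2:2 ⇒ n(SO3) = 12.2611 mol.
Reaction (3): SO3→H2SO4 ratio 1:1 ⇒ n(H2SO4) = 12.2611 mol.
Mass of H2SO4 = 12.2611 × 98.076 = 1202.52 g.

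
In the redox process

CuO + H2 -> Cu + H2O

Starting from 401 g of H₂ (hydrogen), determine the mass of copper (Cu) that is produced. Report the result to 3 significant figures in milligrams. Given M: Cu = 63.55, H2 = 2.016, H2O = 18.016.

n(H2) = 401.0 g / 2.016 g/mol = 198.9 mol.
From the equation the H2:Cu mole ratio is 1:1, so n(Cu) = 198.9 × 1/1 = 198.9 mol.
Mass of Cu = 198.9 mol × 63.55 g/mol = 12640 g.
Converting to mg: 12640 g = 12600000 mg.

12600000 mg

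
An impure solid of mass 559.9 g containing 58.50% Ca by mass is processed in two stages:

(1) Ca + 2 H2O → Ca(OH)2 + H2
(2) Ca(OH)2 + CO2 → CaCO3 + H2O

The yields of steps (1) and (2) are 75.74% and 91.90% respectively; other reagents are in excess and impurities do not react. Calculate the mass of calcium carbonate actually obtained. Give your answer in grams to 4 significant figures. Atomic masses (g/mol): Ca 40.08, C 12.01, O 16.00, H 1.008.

Pure Ca = 559.9 × 0.5850 = 327.54 g.
M(Ca) = 40.08 g/mol.
M(CaCO3) = 40.08 + 12.01 + 3(16.00) = 100.09 g/mol.
n(Ca) = 327.54 / 40.08 = 8.1722 mol.
Step 1 (Ca:Ca(OH)2 = 1:1): theoretical n(Ca(OH)2) = 8.1722 mol; at 75.74% yield, n(Ca(OH)2) = 6.1896 mol.
Step 2 (Ca(OH)2:CaCO3 = 1:1): theoretical n(CaCO3) = 6.1896 mol, so theoretical mass = 6.1896 × 100.09 = 619.52 g.
At 91.90% yield, actual mass of CaCO3 = 619.52 × 0.9190 = 569.34 g.

569.3 g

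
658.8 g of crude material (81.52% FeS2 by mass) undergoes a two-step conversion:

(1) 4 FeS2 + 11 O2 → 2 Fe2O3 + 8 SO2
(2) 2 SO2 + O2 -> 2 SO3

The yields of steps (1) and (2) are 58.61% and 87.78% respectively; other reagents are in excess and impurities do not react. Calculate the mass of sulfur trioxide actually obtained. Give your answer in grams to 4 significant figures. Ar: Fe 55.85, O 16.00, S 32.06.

368.8 g

Pure FeS2 = 658.8 × 0.8152 = 537.05 g.
M(FeS2) = 55.85 + 2(32.06) = 119.97 g/mol.
M(SO3) = 32.06 + 3(16.00) = 80.06 g/mol.
n(FeS2) = 537.05 / 119.97 = 4.4766 mol.
Step 1 (FeS2:SO2 = 4:8): theoretical n(SO2) = 8.9531 mol; at 58.61% yield, n(SO2) = 5.2474 mol.
Step 2 (SO2:SO3 = 2:2): theoretical n(SO3) = 5.2474 mol, so theoretical mass = 5.2474 × 80.06 = 420.11 g.
At 87.78% yield, actual mass of SO3 = 420.11 × 0.8778 = 368.77 g.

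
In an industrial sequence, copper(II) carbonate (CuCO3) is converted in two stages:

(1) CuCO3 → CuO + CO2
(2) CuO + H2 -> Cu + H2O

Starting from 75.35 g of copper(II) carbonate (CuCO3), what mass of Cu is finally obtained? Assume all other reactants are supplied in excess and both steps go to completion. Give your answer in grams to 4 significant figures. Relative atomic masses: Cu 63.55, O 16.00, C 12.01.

M(CuCO3) = 63.55 + 12.01 + 3(16.00) = 123.56 g/mol.
M(Cu) = 63.55 g/mol.
n(CuCO3) = 75.350 / 123.56 = 0.60983 mol.
Step 1 gives a 1:1 ratio of CuCO3 to CuO, so n(CuO) = 0.60983 mol.
In step 2 the CuO:Cu ratio is 1:1, so n(Cu) = 0.60983 mol.
Mass of Cu = 0.60983 × 63.55 = 38.754 g.

38.75 g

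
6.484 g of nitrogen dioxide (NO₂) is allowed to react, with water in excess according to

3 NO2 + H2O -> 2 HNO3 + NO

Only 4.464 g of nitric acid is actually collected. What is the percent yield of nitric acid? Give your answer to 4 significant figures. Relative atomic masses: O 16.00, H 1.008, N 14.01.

75.40 %

M(NO2) = 14.01 + 2(16.00) = 46.01 g/mol.
M(HNO3) = 1.008 + 14.01 + 3(16.00) = 63.018 g/mol.
n(NO2) = 6.4840 g / 46.01 g/mol = 0.14093 mol.
From the equation the NO2:HNO3 mole ratio is 3:2, so n(HNO3) = 0.14093 × 2/3 = 0.093951 mol.
Mass of HNO3 = 0.093951 mol × 63.018 g/mol = 5.9206 g.
This is the theoretical yield. Percent yield = 4.464 g / 5.9206 g × 100% = 75.398%.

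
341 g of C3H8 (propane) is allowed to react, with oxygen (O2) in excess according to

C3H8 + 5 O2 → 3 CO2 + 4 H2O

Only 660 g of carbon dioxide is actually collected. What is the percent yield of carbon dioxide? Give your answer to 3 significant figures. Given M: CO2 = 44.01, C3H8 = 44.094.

n(C3H8) = 341.0 g / 44.094 g/mol = 7.733 mol.
From the equation the C3H8:CO2 mole ratio is 1:3, so n(CO2) = 7.733 × 3/1 = 23.20 mol.
Mass of CO2 = 23.20 mol × 44.01 g/mol = 1021 g.
This is the theoretical yield. Percent yield = 660 g / 1021 g × 100% = 64.64%.

64.6 %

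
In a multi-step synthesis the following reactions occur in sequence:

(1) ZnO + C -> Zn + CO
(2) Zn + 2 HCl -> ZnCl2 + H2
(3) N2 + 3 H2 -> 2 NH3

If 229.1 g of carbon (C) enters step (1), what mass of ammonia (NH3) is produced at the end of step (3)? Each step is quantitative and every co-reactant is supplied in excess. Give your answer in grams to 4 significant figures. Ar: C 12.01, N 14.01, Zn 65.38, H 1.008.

M(C) = 12.01 g/mol.
M(NH3) = 14.01 + 3(1.008) = 17.034 g/mol.
n(C) = 229.1 / 12.01 = 19.076 mol.
Reaction (1): C→Zn ratio 1:1 ⇒ n(Zn) = 19.076 mol.
Reaction (2): Zn→H2 ratio 1:1 ⇒ n(H2) = 19.076 mol.
Reaction (3): H2→NH3 ratio 3:2 ⇒ n(NH3) = 12.717 mol.
Mass of NH3 = 12.717 × 17.034 = 216.62 g.

216.6 g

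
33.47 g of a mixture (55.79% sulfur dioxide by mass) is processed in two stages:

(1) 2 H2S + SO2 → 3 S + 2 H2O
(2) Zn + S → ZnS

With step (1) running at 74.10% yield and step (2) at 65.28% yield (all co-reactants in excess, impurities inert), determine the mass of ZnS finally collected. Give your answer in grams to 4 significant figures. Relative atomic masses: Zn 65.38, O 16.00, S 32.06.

41.22 g

Pure SO2 = 33.47 × 0.5579 = 18.673 g.
M(SO2) = 32.06 + 2(16.00) = 64.06 g/mol.
M(ZnS) = 65.38 + 32.06 = 97.44 g/mol.
n(SO2) = 18.673 / 64.06 = 0.29149 mol.
Step 1 (SO2:S = 1:3): theoretical n(S) = 0.87447 mol; at 74.10% yield, n(S) = 0.64798 mol.
Step 2 (S:ZnS = 1:1): theoretical n(ZnS) = 0.64798 mol, so theoretical mass = 0.64798 × 97.44 = 63.140 g.
At 65.28% yield, actual mass of ZnS = 63.140 × 0.6528 = 41.218 g.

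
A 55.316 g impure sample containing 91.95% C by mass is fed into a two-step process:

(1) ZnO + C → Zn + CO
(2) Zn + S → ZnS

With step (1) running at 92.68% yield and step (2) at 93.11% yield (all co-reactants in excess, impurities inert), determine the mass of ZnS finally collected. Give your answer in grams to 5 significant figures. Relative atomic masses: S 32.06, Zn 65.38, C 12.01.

Pure C = 55.316 × 0.9195 = 50.8631 g.
M(C) = 12.01 g/mol.
M(ZnS) = 65.38 + 32.06 = 97.44 g/mol.
n(C) = 50.8631 / 12.01 = 4.23506 mol.
Step 1 (C:Zn = 1:1): theoretical n(Zn) = 4.23506 mol; at 92.68% yield, n(Zn) = 3.92505 mol.
Step 2 (Zn:ZnS = 1:1): theoretical n(ZnS) = 3.92505 mol, so theoretical mass = 3.92505 × 97.44 = 382.457 g.
At 93.11% yield, actual mass of ZnS = 382.457 × 0.9311 = 356.106 g.

356.11 g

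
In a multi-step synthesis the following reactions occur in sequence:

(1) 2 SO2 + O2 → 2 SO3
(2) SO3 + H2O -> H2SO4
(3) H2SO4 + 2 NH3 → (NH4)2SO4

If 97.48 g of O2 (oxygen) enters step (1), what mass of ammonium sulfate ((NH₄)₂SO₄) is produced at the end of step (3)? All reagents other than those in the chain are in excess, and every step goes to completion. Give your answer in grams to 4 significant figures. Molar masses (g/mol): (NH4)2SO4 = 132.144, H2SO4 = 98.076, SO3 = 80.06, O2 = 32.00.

n(O2) = 97.48 / 32.00 = 3.0463 mol.
Reaction (1): O2→SO3 ratio 1:2 ⇒ n(SO3) = 6.0925 mol.
Reaction (2): SO3→H2SO4 ratio 1:1 ⇒ n(H2SO4) = 6.0925 mol.
Reaction (3): H2SO4→(NH4)2SO4 ratio 1:1 ⇒ n((NH4)2SO4) = 6.0925 mol.
Mass of (NH4)2SO4 = 6.0925 × 132.144 = 805.09 g.

805.1 g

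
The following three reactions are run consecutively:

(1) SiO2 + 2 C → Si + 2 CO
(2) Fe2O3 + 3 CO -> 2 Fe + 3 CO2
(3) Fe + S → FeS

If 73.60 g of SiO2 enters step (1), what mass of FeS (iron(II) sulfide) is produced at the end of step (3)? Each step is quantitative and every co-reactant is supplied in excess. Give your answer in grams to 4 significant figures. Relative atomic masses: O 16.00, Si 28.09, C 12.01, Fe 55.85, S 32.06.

143.6 g

M(SiO2) = 28.09 + 2(16.00) = 60.09 g/mol.
M(FeS) = 55.85 + 32.06 = 87.91 g/mol.
n(SiO2) = 73.60 / 60.09 = 1.2248 mol.
Reaction (1): SiO2→CO ratio 1:2 ⇒ n(CO) = 2.4497 mol.
Reaction (2): CO→Fe ratio 3:2 ⇒ n(Fe) = 1.6331 mol.
Reaction (3): Fe→FeS ratio 1:1 ⇒ n(FeS) = 1.6331 mol.
Mass of FeS = 1.6331 × 87.91 = 143.57 g.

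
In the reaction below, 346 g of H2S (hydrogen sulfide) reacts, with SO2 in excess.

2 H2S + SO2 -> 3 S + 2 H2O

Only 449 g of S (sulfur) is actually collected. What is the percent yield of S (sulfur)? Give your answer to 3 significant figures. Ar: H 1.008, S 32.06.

M(H2S) = 2(1.008) + 32.06 = 34.076 g/mol.
M(S) = 32.06 g/mol.
n(H2S) = 346.0 g / 34.076 g/mol = 10.15 mol.
From the equation the H2S:S mole ratio is 2:3, so n(S) = 10.15 × 3/2 = 15.23 mol.
Mass of S = 15.23 mol × 32.06 g/mol = 488.3 g.
This is the theoretical yield. Percent yield = 449 g / 488.3 g × 100% = 91.95%.

92.0 %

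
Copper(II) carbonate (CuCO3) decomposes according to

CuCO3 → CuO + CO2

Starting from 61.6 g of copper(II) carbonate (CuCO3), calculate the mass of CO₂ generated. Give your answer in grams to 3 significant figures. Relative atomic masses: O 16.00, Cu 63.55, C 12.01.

M(CuCO3) = 63.55 + 12.01 + 3(16.00) = 123.56 g/mol.
M(CO2) = 12.01 + 2(16.00) = 44.01 g/mol.
n(CuCO3) = 61.60 g / 123.56 g/mol = 0.4985 mol.
From the equation the CuCO3:CO2 mole ratio is 1:1, so n(CO2) = 0.4985 × 1/1 = 0.4985 mol.
Mass of CO2 = 0.4985 mol × 44.01 g/mol = 21.94 g.

21.9 g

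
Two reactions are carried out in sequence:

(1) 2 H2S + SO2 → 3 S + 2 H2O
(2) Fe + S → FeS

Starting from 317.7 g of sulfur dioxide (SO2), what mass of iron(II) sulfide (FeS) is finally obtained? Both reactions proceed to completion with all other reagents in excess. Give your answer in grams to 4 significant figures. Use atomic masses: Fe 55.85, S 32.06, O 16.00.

1308 g

M(SO2) = 32.06 + 2(16.00) = 64.06 g/mol.
M(FeS) = 55.85 + 32.06 = 87.91 g/mol.
n(SO2) = 317.70 / 64.06 = 4.9594 mol.
Step 1 gives a 1:3 ratio of SO2 to S, so n(S) = 14.878 mol.
In step 2 the S:FeS ratio is 1:1, so n(FeS) = 14.878 mol.
Mass of FeS = 14.878 × 87.91 = 1307.9 g.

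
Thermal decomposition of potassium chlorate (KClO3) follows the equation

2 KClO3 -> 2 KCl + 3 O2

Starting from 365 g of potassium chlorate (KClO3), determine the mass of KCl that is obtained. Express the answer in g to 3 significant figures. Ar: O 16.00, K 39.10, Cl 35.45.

M(KClO3) = 39.10 + 35.45 + 3(16.00) = 122.55 g/mol.
M(KCl) = 39.10 + 35.45 = 74.55 g/mol.
n(KClO3) = 365.0 g / 122.55 g/mol = 2.978 mol.
From the equation the KClO3:KCl mole ratio is 2:2, so n(KCl) = 2.978 × 2/2 = 2.978 mol.
Mass of KCl = 2.978 mol × 74.55 g/mol = 222.0 g.

222 g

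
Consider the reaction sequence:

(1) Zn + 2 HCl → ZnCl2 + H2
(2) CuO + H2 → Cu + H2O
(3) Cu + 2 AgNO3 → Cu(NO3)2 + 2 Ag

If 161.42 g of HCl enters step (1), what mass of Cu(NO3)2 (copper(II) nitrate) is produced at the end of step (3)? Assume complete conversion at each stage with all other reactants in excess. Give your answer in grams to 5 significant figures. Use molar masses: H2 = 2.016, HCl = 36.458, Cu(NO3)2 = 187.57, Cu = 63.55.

415.24 g

n(HCl) = 161.42 / 36.458 = 4.42756 mol.
Reaction (1): HCl→H2 ratio 2:1 ⇒ n(H2) = 2.21378 mol.
Reaction (2): H2→Cu ratio 1:1 ⇒ n(Cu) = 2.21378 mol.
Reaction (3): Cu→Cu(NO3)2 ratio 1:1 ⇒ n(Cu(NO3)2) = 2.21378 mol.
Mass of Cu(NO3)2 = 2.21378 × 187.57 = 415.239 g.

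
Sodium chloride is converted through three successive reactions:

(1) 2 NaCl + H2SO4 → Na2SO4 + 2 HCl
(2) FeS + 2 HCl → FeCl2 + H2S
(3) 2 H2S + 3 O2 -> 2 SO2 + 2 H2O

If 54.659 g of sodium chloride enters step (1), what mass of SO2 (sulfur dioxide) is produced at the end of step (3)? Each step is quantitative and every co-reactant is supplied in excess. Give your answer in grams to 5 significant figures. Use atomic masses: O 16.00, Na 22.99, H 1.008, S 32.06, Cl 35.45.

M(NaCl) = 22.99 + 35.45 = 58.44 g/mol.
M(SO2) = 32.06 + 2(16.00) = 64.06 g/mol.
n(NaCl) = 54.659 / 58.44 = 0.935301 mol.
Reaction (1): NaCl→HCl ratio 2:2 ⇒ n(HCl) = 0.935301 mol.
Reaction (2): HCl→H2S ratio 2:1 ⇒ n(H2S) = 0.467651 mol.
Reaction (3): H2S→SO2 ratio 2:2 ⇒ n(SO2) = 0.467651 mol.
Mass of SO2 = 0.467651 × 64.06 = 29.9577 g.

29.958 g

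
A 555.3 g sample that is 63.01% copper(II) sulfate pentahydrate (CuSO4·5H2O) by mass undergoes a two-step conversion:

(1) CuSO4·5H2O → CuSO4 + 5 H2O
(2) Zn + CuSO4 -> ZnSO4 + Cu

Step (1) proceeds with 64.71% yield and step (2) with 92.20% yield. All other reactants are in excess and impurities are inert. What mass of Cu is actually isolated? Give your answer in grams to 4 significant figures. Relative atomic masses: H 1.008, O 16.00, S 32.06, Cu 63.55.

Pure CuSO4·5H2O = 555.3 × 0.6301 = 349.89 g.
M(CuSO4·5H2O) = 63.55 + 32.06 + 9(16.00) + 10(1.008) = 249.69 g/mol.
M(Cu) = 63.55 g/mol.
n(CuSO4·5H2O) = 349.89 / 249.69 = 1.4013 mol.
Step 1 (CuSO4·5H2O:CuSO4 = 1:1): theoretical n(CuSO4) = 1.4013 mol; at 64.71% yield, n(CuSO4) = 0.90679 mol.
Step 2 (CuSO4:Cu = 1:1): theoretical n(Cu) = 0.90679 mol, so theoretical mass = 0.90679 × 63.55 = 57.627 g.
At 92.20% yield, actual mass of Cu = 57.627 × 0.9220 = 53.132 g.

53.13 g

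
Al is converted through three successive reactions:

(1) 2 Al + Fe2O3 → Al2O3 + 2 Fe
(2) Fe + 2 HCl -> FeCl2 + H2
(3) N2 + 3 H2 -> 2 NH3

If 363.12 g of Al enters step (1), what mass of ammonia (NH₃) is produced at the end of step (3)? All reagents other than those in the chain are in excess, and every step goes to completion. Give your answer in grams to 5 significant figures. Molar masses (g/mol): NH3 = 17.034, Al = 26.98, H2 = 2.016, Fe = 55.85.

152.84 g

n(Al) = 363.12 / 26.98 = 13.4589 mol.
Reaction (1): Al→Fe ratio 2:2 ⇒ n(Fe) = 13.4589 mol.
Reaction (2): Fe→H2 ratio 1:1 ⇒ n(H2) = 13.4589 mol.
Reaction (3): H2→NH3 ratio 3:2 ⇒ n(NH3) = 8.97257 mol.
Mass of NH3 = 8.97257 × 17.034 = 152.839 g.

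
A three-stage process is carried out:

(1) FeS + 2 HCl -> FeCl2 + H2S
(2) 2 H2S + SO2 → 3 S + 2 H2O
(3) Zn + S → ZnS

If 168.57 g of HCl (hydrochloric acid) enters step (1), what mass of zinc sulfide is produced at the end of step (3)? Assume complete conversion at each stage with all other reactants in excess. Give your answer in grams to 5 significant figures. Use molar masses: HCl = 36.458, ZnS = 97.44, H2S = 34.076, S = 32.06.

337.90 g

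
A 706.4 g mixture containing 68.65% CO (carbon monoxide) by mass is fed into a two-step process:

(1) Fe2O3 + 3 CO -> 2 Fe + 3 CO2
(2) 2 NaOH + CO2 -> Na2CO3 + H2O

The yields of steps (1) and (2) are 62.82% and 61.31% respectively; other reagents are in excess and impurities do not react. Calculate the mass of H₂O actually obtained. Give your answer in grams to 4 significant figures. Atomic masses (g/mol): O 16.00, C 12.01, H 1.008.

Pure CO = 706.4 × 0.6865 = 484.94 g.
M(CO) = 12.01 + 16.00 = 28.01 g/mol.
M(H2O) = 2(1.008) + 16.00 = 18.016 g/mol.
n(CO) = 484.94 / 28.01 = 17.313 mol.
Step 1 (CO:CO2 = 3:3): theoretical n(CO2) = 17.313 mol; at 62.82% yield, n(CO2) = 10.876 mol.
Step 2 (CO2:H2O = 1:1): theoretical n(H2O) = 10.876 mol, so theoretical mass = 10.876 × 18.016 = 195.95 g.
At 61.31% yield, actual mass of H2O = 195.95 × 0.6131 = 120.13 g.

120.1 g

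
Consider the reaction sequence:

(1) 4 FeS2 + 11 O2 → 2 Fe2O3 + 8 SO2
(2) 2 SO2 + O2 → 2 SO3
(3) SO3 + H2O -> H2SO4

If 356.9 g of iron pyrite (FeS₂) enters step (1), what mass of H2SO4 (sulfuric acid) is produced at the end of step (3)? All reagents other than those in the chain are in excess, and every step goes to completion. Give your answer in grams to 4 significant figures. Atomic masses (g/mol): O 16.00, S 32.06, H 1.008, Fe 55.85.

583.5 g

M(FeS2) = 55.85 + 2(32.06) = 119.97 g/mol.
M(H2SO4) = 2(1.008) + 32.06 + 4(16.00) = 98.076 g/mol.
n(FeS2) = 356.9 / 119.97 = 2.9749 mol.
Reaction (1): FeS2→SO2 ratio 4:8 ⇒ n(SO2) = 5.9498 mol.
Reaction (2): SO2→SO3 ratio 2:2 ⇒ n(SO3) = 5.9498 mol.
Reaction (3): SO3→H2SO4 ratio 1:1 ⇒ n(H2SO4) = 5.9498 mol.
Mass of H2SO4 = 5.9498 × 98.076 = 583.53 g.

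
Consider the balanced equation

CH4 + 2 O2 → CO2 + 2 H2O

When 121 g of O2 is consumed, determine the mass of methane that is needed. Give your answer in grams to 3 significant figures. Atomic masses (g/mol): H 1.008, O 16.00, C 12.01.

30.3 g

M(O2) = 2(16.00) = 32.00 g/mol.
M(CH4) = 12.01 + 4(1.008) = 16.042 g/mol.
n(O2) = 121.0 g / 32.00 g/mol = 3.781 mol.
From the equation the O2:CH4 mole ratio is 2:1, so n(CH4) = 3.781 × 1/2 = 1.891 mol.
Mass of CH4 = 1.891 mol × 16.042 g/mol = 30.33 g.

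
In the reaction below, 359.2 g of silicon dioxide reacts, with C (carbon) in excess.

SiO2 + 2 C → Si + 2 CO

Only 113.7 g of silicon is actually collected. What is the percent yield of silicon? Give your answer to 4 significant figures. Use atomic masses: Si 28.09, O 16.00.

67.71 %

M(SiO2) = 28.09 + 2(16.00) = 60.09 g/mol.
M(Si) = 28.09 g/mol.
n(SiO2) = 359.20 g / 60.09 g/mol = 5.9777 mol.
From the equation the SiO2:Si mole ratio is 1:1, so n(Si) = 5.9777 × 1/1 = 5.9777 mol.
Mass of Si = 5.9777 mol × 28.09 g/mol = 167.91 g.
This is the theoretical yield. Percent yield = 113.7 g / 167.91 g × 100% = 67.713%.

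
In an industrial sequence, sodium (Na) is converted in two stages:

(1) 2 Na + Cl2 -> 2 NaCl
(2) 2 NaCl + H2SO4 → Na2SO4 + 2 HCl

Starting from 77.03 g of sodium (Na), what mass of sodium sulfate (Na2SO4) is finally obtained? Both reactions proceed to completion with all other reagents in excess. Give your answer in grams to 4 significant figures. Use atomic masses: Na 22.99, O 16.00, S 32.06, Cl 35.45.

238.0 g

M(Na) = 22.99 g/mol.
M(Na2SO4) = 2(22.99) + 32.06 + 4(16.00) = 142.04 g/mol.
n(Na) = 77.030 / 22.99 = 3.3506 mol.
Step 1 gives a 2:2 ratio of Na to NaCl, so n(NaCl) = 3.3506 mol.
In step 2 the NaCl:Na2SO4 ratio is 2:1, so n(Na2SO4) = 1.6753 mol.
Mass of Na2SO4 = 1.6753 × 142.04 = 237.96 g.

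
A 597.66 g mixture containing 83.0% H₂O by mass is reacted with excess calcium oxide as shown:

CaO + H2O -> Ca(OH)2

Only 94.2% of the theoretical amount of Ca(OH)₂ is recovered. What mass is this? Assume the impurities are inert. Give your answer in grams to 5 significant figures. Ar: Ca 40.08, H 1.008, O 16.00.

1921.9 g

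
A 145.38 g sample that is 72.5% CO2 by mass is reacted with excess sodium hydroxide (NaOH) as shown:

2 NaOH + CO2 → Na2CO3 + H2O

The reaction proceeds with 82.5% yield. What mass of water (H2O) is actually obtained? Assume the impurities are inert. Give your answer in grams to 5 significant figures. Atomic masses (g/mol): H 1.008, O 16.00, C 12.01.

35.596 g

Pure CO2 available = 145.38 g × 0.725 = 105.400 g.
M(CO2) = 12.01 + 2(16.00) = 44.01 g/mol.
M(H2O) = 2(1.008) + 16.00 = 18.016 g/mol.
n(CO2) = 105.400 g / 44.01 g/mol = 2.39492 mol.
From the equation the CO2:H2O mole ratio is 1:1, so n(H2O) = 2.39492 × 1/1 = 2.39492 mol.
Mass of H2O = 2.39492 mol × 18.016 g/mol = 43.1469 g.
Actual mass collected = 43.1469 g × 0.825 = 35.5962 g.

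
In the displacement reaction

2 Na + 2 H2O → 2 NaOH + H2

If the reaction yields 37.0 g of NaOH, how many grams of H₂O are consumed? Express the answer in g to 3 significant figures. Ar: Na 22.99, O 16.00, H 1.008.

M(NaOH) = 22.99 + 16.00 + 1.008 = 39.998 g/mol.
M(H2O) = 2(1.008) + 16.00 = 18.016 g/mol.
n(NaOH) = 37.00 g / 39.998 g/mol = 0.9250 mol.
From the equation the NaOH:H2O mole ratio is 2:2, so n(H2O) = 0.9250 × 2/2 = 0.9250 mol.
Mass of H2O = 0.9250 mol × 18.016 g/mol = 16.67 g.

16.7 g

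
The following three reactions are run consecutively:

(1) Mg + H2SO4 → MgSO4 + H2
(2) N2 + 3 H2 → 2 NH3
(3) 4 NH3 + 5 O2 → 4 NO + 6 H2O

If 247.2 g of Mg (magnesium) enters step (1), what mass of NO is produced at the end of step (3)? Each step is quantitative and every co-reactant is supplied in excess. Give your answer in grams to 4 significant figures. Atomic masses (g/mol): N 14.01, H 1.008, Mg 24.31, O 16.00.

M(Mg) = 24.31 g/mol.
M(NO) = 14.01 + 16.00 = 30.01 g/mol.
n(Mg) = 247.2 / 24.31 = 10.169 mol.
Reaction (1): Mg→H2 ratio 1:1 ⇒ n(H2) = 10.169 mol.
Reaction (2): H2→NH3 ratio 3:2 ⇒ n(NH3) = 6.7791 mol.
Reaction (3): NH3→NO ratio 4:4 ⇒ n(NO) = 6.7791 mol.
Mass of NO = 6.7791 × 30.01 = 203.44 g.

203.4 g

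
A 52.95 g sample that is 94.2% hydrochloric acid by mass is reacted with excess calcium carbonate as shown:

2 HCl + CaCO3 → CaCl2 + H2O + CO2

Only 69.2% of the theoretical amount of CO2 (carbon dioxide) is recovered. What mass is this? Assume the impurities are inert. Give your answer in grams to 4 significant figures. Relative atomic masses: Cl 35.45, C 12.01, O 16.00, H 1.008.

Pure HCl available = 52.95 g × 0.942 = 49.879 g.
M(HCl) = 1.008 + 35.45 = 36.458 g/mol.
M(CO2) = 12.01 + 2(16.00) = 44.01 g/mol.
n(HCl) = 49.879 g / 36.458 g/mol = 1.3681 mol.
From the equation the HCl:CO2 mole ratio is 2:1, so n(CO2) = 1.3681 × 1/2 = 0.68406 mol.
Mass of CO2 = 0.68406 mol × 44.01 g/mol = 30.105 g.
Actual mass collected = 30.105 g × 0.692 = 20.833 g.

20.83 g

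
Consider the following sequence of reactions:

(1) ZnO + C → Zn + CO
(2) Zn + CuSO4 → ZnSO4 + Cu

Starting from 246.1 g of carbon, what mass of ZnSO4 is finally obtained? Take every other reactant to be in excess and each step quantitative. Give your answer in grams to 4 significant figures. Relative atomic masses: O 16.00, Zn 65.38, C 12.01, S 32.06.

3308 g

M(C) = 12.01 g/mol.
M(ZnSO4) = 65.38 + 32.06 + 4(16.00) = 161.44 g/mol.
n(C) = 246.10 / 12.01 = 20.491 mol.
Step 1 gives a 1:1 ratio of C to Zn, so n(Zn) = 20.491 mol.
In step 2 the Zn:ZnSO4 ratio is 1:1, so n(ZnSO4) = 20.491 mol.
Mass of ZnSO4 = 20.491 × 161.44 = 3308.1 g.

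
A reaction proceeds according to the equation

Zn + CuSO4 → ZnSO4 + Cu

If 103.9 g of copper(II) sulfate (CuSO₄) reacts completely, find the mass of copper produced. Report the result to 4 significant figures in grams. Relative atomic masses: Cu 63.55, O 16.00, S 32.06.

M(CuSO4) = 63.55 + 32.06 + 4(16.00) = 159.61 g/mol.
M(Cu) = 63.55 g/mol.
n(CuSO4) = 103.90 g / 159.61 g/mol = 0.65096 mol.
From the equation the CuSO4:Cu mole ratio is 1:1, so n(Cu) = 0.65096 × 1/1 = 0.65096 mol.
Mass of Cu = 0.65096 mol × 63.55 g/mol = 41.369 g.

41.37 g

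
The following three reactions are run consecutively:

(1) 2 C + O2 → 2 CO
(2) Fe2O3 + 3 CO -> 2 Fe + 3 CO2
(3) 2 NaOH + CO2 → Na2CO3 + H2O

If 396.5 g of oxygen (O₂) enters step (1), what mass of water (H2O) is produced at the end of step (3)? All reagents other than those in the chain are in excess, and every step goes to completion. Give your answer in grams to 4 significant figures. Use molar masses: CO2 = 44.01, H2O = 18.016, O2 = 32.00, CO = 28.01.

n(O2) = 396.5 / 32.00 = 12.391 mol.
Reaction (1): O2→CO ratio 1:2 ⇒ n(CO) = 24.781 mol.
Reaction (2): CO→CO2 ratio 3:3 ⇒ n(CO2) = 24.781 mol.
Reaction (3): CO2→H2O ratio 1:1 ⇒ n(H2O) = 24.781 mol.
Mass of H2O = 24.781 × 18.016 = 446.46 g.

446.5 g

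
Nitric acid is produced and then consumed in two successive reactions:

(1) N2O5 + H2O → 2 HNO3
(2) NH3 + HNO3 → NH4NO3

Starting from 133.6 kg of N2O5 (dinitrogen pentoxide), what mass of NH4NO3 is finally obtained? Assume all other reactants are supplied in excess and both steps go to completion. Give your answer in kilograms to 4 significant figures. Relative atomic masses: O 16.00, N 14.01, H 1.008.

M(N2O5) = 2(14.01) + 5(16.00) = 108.02 g/mol.
M(NH4NO3) = 2(14.01) + 4(1.008) + 3(16.00) = 80.052 g/mol.
133.6 kg = 133600 g.
n(N2O5) = 133600 / 108.02 = 1236.8 mol.
Step 1 gives a 1:2 ratio of N2O5 to HNO3, so n(HNO3) = 2473.6 mol.
In step 2 the HNO3:NH4NO3 ratio is 1:1, so n(NH4NO3) = 2473.6 mol.
Mass of NH4NO3 = 2473.6 × 80.052 = 198020 g = 198.0 kg.

198.0 kg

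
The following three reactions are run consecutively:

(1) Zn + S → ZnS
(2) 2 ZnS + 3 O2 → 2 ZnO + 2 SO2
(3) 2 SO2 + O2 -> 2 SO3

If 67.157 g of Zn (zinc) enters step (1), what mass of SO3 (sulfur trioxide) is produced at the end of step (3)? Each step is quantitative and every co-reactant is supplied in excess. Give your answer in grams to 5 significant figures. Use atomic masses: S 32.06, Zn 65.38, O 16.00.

M(Zn) = 65.38 g/mol.
M(SO3) = 32.06 + 3(16.00) = 80.06 g/mol.
n(Zn) = 67.157 / 65.38 = 1.02718 mol.
Reaction (1): Zn→ZnS ratio 1:1 ⇒ n(ZnS) = 1.02718 mol.
Reaction (2): ZnS→SO2 ratio 2:2 ⇒ n(SO2) = 1.02718 mol.
Reaction (3): SO2→SO3 ratio 2:2 ⇒ n(SO3) = 1.02718 mol.
Mass of SO3 = 1.02718 × 80.06 = 82.2360 g.

82.236 g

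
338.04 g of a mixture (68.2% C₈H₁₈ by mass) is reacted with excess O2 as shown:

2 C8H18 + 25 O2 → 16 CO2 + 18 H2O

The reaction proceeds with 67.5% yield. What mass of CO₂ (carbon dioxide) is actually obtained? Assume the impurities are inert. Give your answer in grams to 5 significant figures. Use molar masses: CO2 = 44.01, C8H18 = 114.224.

479.67 g

Pure C8H18 available = 338.04 g × 0.682 = 230.543 g.
n(C8H18) = 230.543 g / 114.224 g/mol = 2.01834 mol.
From the equation the C8H18:CO2 mole ratio is 2:16, so n(CO2) = 2.01834 × 16/2 = 16.1467 mol.
Mass of CO2 = 16.1467 mol × 44.01 g/mol = 710.618 g.
Actual mass collected = 710.618 g × 0.675 = 479.667 g.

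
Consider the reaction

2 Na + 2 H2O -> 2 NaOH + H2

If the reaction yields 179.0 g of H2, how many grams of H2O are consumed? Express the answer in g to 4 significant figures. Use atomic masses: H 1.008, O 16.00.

3199 g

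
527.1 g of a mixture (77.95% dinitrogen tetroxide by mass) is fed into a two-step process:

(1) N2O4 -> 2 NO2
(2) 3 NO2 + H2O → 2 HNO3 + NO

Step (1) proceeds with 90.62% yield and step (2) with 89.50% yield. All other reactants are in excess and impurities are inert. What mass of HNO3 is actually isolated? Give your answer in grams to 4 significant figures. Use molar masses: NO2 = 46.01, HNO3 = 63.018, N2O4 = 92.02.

304.3 g

Pure N2O4 = 527.1 × 0.7795 = 410.87 g.
n(N2O4) = 410.87 / 92.02 = 4.4651 mol.
Step 1 (N2O4:NO2 = 1:2): theoretical n(NO2) = 8.9301 mol; at 90.62% yield, n(NO2) = 8.0925 mol.
Step 2 (NO2:HNO3 = 3:2): theoretical n(HNO3) = 5.3950 mol, so theoretical mass = 5.3950 × 63.018 = 339.98 g.
At 89.50% yield, actual mass of HNO3 = 339.98 × 0.8950 = 304.28 g.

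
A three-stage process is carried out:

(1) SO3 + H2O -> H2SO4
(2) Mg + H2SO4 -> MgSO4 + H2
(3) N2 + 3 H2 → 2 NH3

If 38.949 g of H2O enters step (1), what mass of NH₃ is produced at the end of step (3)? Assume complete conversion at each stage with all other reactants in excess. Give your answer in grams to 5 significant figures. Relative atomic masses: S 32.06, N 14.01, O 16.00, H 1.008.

24.551 g

M(H2O) = 2(1.008) + 16.00 = 18.016 g/mol.
M(NH3) = 14.01 + 3(1.008) = 17.034 g/mol.
n(H2O) = 38.949 / 18.016 = 2.16191 mol.
Reaction (1): H2O→H2SO4 ratio 1:1 ⇒ n(H2SO4) = 2.16191 mol.
Reaction (2): H2SO4→H2 ratio 1:1 ⇒ n(H2) = 2.16191 mol.
Reaction (3): H2→NH3 ratio 3:2 ⇒ n(NH3) = 1.44127 mol.
Mass of NH3 = 1.44127 × 17.034 = 24.5507 g.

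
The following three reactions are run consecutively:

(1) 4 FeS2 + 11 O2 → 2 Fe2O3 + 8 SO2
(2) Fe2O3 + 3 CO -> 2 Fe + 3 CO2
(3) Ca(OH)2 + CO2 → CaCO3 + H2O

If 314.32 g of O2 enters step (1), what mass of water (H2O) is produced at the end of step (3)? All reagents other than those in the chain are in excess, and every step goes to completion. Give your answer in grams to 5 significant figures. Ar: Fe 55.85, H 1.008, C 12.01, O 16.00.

M(O2) = 2(16.00) = 32.00 g/mol.
M(H2O) = 2(1.008) + 16.00 = 18.016 g/mol.
n(O2) = 314.32 / 32.00 = 9.82250 mol.
Reaction (1): O2→Fe2O3 ratio 11:2 ⇒ n(Fe2O3) = 1.78591 mol.
Reaction (2): Fe2O3→CO2 ratio 1:3 ⇒ n(CO2) = 5.35773 mol.
Reaction (3): CO2→H2O ratio 1:1 ⇒ n(H2O) = 5.35773 mol.
Mass of H2O = 5.35773 × 18.016 = 96.5248 g.

96.525 g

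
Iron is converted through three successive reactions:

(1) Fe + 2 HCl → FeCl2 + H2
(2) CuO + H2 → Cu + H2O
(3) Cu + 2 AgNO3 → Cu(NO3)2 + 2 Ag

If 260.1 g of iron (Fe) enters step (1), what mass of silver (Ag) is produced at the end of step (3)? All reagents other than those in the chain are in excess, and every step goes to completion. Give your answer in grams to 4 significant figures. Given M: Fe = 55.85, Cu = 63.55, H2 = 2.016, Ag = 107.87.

1005 g

n(Fe) = 260.1 / 55.85 = 4.6571 mol.
Reaction (1): Fe→H2 ratio 1:1 ⇒ n(H2) = 4.6571 mol.
Reaction (2): H2→Cu ratio 1:1 ⇒ n(Cu) = 4.6571 mol.
Reaction (3): Cu→Ag ratio 1:2 ⇒ n(Ag) = 9.3142 mol.
Mass of Ag = 9.3142 × 107.87 = 1004.7 g.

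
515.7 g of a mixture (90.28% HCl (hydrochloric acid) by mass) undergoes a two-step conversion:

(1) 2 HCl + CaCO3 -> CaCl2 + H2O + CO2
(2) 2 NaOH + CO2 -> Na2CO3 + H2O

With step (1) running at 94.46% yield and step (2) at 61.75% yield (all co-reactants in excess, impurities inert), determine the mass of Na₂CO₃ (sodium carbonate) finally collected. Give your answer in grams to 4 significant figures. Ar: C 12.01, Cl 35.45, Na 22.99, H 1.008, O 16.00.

Pure HCl = 515.7 × 0.9028 = 465.57 g.
M(HCl) = 1.008 + 35.45 = 36.458 g/mol.
M(Na2CO3) = 2(22.99) + 12.01 + 3(16.00) = 105.99 g/mol.
n(HCl) = 465.57 / 36.458 = 12.770 mol.
Step 1 (HCl:CO2 = 2:1): theoretical n(CO2) = 6.3851 mol; at 94.46% yield, n(CO2) = 6.0313 mol.
Step 2 (CO2:Na2CO3 = 1:1): theoretical n(Na2CO3) = 6.0313 mol, so theoretical mass = 6.0313 × 105.99 = 639.26 g.
At 61.75% yield, actual mass of Na2CO3 = 639.26 × 0.6175 = 394.74 g.

394.7 g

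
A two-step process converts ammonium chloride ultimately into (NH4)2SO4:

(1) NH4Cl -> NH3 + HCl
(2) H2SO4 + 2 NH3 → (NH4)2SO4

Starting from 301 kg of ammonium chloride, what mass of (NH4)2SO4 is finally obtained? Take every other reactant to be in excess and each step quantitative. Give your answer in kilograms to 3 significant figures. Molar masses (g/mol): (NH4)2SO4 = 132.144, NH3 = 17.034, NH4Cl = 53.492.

372 kg

301 kg = 301000 g.
n(NH4Cl) = 301000 / 53.492 = 5627 mol.
Step 1 gives a 1:1 ratio of NH4Cl to NH3, so n(NH3) = 5627 mol.
In step 2 the NH3:(NH4)2SO4 ratio is 2:1, so n((NH4)2SO4) = 2814 mol.
Mass of (NH4)2SO4 = 2814 × 132.144 = 371800 g = 372 kg.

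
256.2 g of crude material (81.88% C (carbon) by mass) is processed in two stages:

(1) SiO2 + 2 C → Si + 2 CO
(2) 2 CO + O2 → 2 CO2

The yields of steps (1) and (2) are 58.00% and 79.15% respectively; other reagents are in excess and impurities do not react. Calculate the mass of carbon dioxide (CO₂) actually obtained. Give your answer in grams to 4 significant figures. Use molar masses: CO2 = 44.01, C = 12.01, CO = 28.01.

352.9 g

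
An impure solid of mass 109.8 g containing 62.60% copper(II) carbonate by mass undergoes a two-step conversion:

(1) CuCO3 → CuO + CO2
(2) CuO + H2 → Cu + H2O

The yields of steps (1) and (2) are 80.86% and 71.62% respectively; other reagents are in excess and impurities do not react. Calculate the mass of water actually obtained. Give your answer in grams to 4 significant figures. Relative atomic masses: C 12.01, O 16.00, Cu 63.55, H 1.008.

Pure CuCO3 = 109.8 × 0.6260 = 68.735 g.
M(CuCO3) = 63.55 + 12.01 + 3(16.00) = 123.56 g/mol.
M(H2O) = 2(1.008) + 16.00 = 18.016 g/mol.
n(CuCO3) = 68.735 / 123.56 = 0.55629 mol.
Step 1 (CuCO3:CuO = 1:1): theoretical n(CuO) = 0.55629 mol; at 80.86% yield, n(CuO) = 0.44981 mol.
Step 2 (CuO:H2O = 1:1): theoretical n(H2O) = 0.44981 mol, so theoretical mass = 0.44981 × 18.016 = 8.1038 g.
At 71.62% yield, actual mass of H2O = 8.1038 × 0.7162 = 5.8040 g.

5.804 g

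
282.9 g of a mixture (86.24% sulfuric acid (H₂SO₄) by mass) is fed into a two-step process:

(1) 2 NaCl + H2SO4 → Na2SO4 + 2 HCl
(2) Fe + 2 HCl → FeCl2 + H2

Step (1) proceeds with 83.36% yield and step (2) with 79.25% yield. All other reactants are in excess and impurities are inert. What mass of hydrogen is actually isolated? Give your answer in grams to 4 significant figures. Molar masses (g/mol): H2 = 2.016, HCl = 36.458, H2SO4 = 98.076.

Pure H2SO4 = 282.9 × 0.8624 = 243.97 g.
n(H2SO4) = 243.97 / 98.076 = 2.4876 mol.
Step 1 (H2SO4:HCl = 1:2): theoretical n(HCl) = 4.9752 mol; at 83.36% yield, n(HCl) = 4.1473 mol.
Step 2 (HCl:H2 = 2:1): theoretical n(H2) = 2.0737 mol, so theoretical mass = 2.0737 × 2.016 = 4.1805 g.
At 79.25% yield, actual mass of H2 = 4.1805 × 0.7925 = 3.3130 g.

3.313 g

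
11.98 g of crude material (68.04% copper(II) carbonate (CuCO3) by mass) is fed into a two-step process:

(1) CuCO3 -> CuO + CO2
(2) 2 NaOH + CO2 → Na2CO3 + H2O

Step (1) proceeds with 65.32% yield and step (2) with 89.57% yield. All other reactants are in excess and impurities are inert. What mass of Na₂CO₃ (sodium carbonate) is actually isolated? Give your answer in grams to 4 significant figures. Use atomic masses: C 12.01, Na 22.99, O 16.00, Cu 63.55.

4.091 g

Pure CuCO3 = 11.98 × 0.6804 = 8.1512 g.
M(CuCO3) = 63.55 + 12.01 + 3(16.00) = 123.56 g/mol.
M(Na2CO3) = 2(22.99) + 12.01 + 3(16.00) = 105.99 g/mol.
n(CuCO3) = 8.1512 / 123.56 = 0.065970 mol.
Step 1 (CuCO3:CO2 = 1:1): theoretical n(CO2) = 0.065970 mol; at 65.32% yield, n(CO2) = 0.043091 mol.
Step 2 (CO2:Na2CO3 = 1:1): theoretical n(Na2CO3) = 0.043091 mol, so theoretical mass = 0.043091 × 105.99 = 4.5672 g.
At 89.57% yield, actual mass of Na2CO3 = 4.5672 × 0.8957 = 4.0909 g.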